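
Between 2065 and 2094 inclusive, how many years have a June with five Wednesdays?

9

June has 30 days; it has five Wednesdays when Wednesday falls among the first (month-length − 28) days — i.e. when June 1 is one of Wednesday/Tuesday.
June 1 by year: 2065:Mon 2066:Tue✓ 2067:Wed✓ 2068:Fri 2069:Sat 2070:Sun 2071:Mon 2072:Wed✓ 2073:Thu 2074:Fri 2075:Sat 2076:Mon 2077:Tue✓ 2078:Wed✓ 2079:Thu 2080:Sat 2081:Sun 2082:Mon 2083:Tue✓ 2084:Thu 2085:Fri 2086:Sat 2087:Sun 2088:Tue✓ 2089:Wed✓ 2090:Thu 2091:Fri 2092:Sun 2093:Mon 2094:Tue✓
Years with five Wednesdays: 2066, 2067, 2072, 2077, 2078, 2083, 2088, 2089, 2094 → 9.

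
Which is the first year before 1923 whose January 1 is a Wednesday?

1919

Jan 1 advances by 2 weekdays after a leap year and by 1 after a common year.
1923: Jan 1 is Monday.
1922: Sunday
1921: Saturday
1920: Thursday (leap)
1919: Wednesday
1919 begins on a Wednesday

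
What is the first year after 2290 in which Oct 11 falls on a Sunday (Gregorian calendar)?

2291

From one year to the next, a fixed date's weekday advances by 1, or by 2 when a Feb 29 lies between the two dates.
2290: October 11 is Saturday.
2291: Sunday (+1)
Oct 11 falls on a Sunday in 2291.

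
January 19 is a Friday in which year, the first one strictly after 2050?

From one year to the next, a fixed date's weekday advances by 1, or by 2 when a Feb 29 lies between the two dates.
2050: January 19 is Wednesday.
2051: Thursday (+1)
2052: Friday (+1)
January 19 falls on a Friday in 2052.

2052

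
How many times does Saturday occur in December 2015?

December 2015 has 31 days and begins on Tuesday.
The first Saturday is December 5.
Saturdays fall on 5, 12, 19, 26 — that's 4.

4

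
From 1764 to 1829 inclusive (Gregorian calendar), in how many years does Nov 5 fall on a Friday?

8

Track Nov 5's weekday year by year (advancing +1, or +2 across a Feb 29):
  1764: Mon  1765: Tue (+1)  1766: Wed (+1)  1767: Thu (+1)  1768: Sat (+2)
  1769: Sun (+1)  1770: Mon (+1)  1771: Tue (+1)  1772: Thu (+2)  1773: Fri (+1) ✓
  1774: Sat (+1)  1775: Sun (+1)  1776: Tue (+2)  1777: Wed (+1)  … (38 more years) …
  1816: Tue (+2)  1817: Wed (+1)  1818: Thu (+1)  1819: Fri (+1) ✓  1820: Sun (+2)
  1821: Mon (+1)  1822: Tue (+1)  1823: Wed (+1)  1824: Fri (+2) ✓  1825: Sat (+1)
  1826: Sun (+1)  1827: Mon (+1)  1828: Wed (+2)  1829: Thu (+1)
Friday years: 1773, 1779, 1784, 1790, 1802, 1813, 1819, 1824 — 8 in total.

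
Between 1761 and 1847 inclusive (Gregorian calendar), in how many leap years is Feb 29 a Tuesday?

2

Leap years in 1761–1847: 20 of them.
Feb 29 weekday advances by 5 (mod 7) from one leap year to the next four years later (or differs when a century non-leap intervenes).
Leap-day weekdays: 1764:Wed 1768:Mon 1772:Sat 1776:Thu 1780:Tue✓ 1784:Sun 1788:Fri 1792:Wed 1796:Mon 1804:Wed 1808:Mon 1812:Sat 1816:Thu 1820:Tue✓ 1824:Sun 1828:Fri 1832:Wed 1836:Mon 1840:Sat 1844:Thu
Tuesday: 1780, 1820 → 2.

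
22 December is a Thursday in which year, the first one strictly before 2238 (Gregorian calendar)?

From one year to the next, a fixed date's weekday advances by 1, or by 2 when a Feb 29 lies between the two dates.
2238: December 22 is Saturday.
2237: Friday (−1)
2236: Thursday (−1)
22 December falls on a Thursday in 2236.

2236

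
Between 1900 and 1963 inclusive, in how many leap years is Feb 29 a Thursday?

Leap years in 1900–1963: 15 of them.
Feb 29 weekday advances by 5 (mod 7) from one leap year to the next four years later (or differs when a century non-leap intervenes).
Leap-day weekdays: 1904:Mon 1908:Sat 1912:Thu✓ 1916:Tue 1920:Sun 1924:Fri 1928:Wed 1932:Mon 1936:Sat 1940:Thu✓ 1944:Tue 1948:Sun 1952:Fri 1956:Wed 1960:Mon
Thursday: 1912, 1940 → 2.

2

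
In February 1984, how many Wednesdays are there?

5

February 1984 has 29 days and begins on Wednesday.
The first Wednesday is February 1.
Wednesdays fall on 1, 8, 15, 22, 29 — that's 5.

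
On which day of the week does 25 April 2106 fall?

January 1, 2106 is a Friday.
April 25 is day 115 of the year, i.e. 114 days after Jan 1.
114 mod 7 = 2, so advance 2 weekdays from Friday: Sunday.

Sunday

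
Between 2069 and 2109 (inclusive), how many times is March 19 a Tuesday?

Track March 19's weekday year by year (advancing +1, or +2 across a Feb 29):
  2069: Tue ✓  2070: Wed (+1)  2071: Thu (+1)  2072: Sat (+2)  2073: Sun (+1)
  2074: Mon (+1)  2075: Tue (+1) ✓  2076: Thu (+2)  2077: Fri (+1)  2078: Sat (+1)
  2079: Sun (+1)  2080: Tue (+2) ✓  2081: Wed (+1)  2082: Thu (+1)  … (13 more years) …
  2096: Mon (+2)  2097: Tue (+1) ✓  2098: Wed (+1)  2099: Thu (+1)  2100: Fri (+1)
  2101: Sat (+1)  2102: Sun (+1)  2103: Mon (+1)  2104: Wed (+2)  2105: Thu (+1)
  2106: Fri (+1)  2107: Sat (+1)  2108: Mon (+2)  2109: Tue (+1) ✓
Tuesday years: 2069, 2075, 2080, 2086, 2097, 2109 — 6 in total.

6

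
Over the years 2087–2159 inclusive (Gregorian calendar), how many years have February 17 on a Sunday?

Track February 17's weekday year by year (advancing +1, or +2 across a Feb 29):
  2087: Mon  2088: Tue (+1)  2089: Thu (+2)  2090: Fri (+1)  2091: Sat (+1)
  2092: Sun (+1) ✓  2093: Tue (+2)  2094: Wed (+1)  2095: Thu (+1)  2096: Fri (+1)
  2097: Sun (+2) ✓  2098: Mon (+1)  2099: Tue (+1)  2100: Wed (+1)  … (45 more years) …
  2146: Thu (+1)  2147: Fri (+1)  2148: Sat (+1)  2149: Mon (+2)  2150: Tue (+1)
  2151: Wed (+1)  2152: Thu (+1)  2153: Sat (+2)  2154: Sun (+1) ✓  2155: Mon (+1)
  2156: Tue (+1)  2157: Thu (+2)  2158: Fri (+1)  2159: Sat (+1)
Sunday years: 2092, 2097, 2104, 2109, 2115, 2126, 2132, 2137, 2143, 2154 — 10 in total.

10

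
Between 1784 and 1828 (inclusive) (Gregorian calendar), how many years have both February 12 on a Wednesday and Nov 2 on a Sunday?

5

Check each year's weekday for February 12 and Nov 2:
  1784: Thu/Tue  1785: Sat/Wed  1786: Sun/Thu  1787: Mon/Fri  1788: Tue/Sun  1789: Thu/Mon  1790: Fri/Tue  1791: Sat/Wed  1792: Sun/Fri  1793: Tue/Sat  1794: Wed/Sun ✓  1795: Thu/Mon  1796: Fri/Wed  1797: Sun/Thu  …(17 more)…  1815: Sun/Thu  1816: Mon/Sat  1817: Wed/Sun ✓  1818: Thu/Mon  1819: Fri/Tue  1820: Sat/Thu  1821: Mon/Fri  1822: Tue/Sat  1823: Wed/Sun ✓  1824: Thu/Tue  1825: Sat/Wed  1826: Sun/Thu  1827: Mon/Fri  1828: Tue/Sun
Both conditions hold in: 1794, 1800, 1806, 1817, 1823 — 5.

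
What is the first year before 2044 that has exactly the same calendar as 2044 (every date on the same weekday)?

2016

Two years share a calendar iff Jan 1 falls on the same weekday and both are leap or both are common. 2044: Jan 1 is Friday, leap year.
2043: Jan 1 Thursday, common
2042: Jan 1 Wednesday, common
2041: Jan 1 Tuesday, common
2040: Jan 1 Sunday, leap
2039: Jan 1 Saturday, common
2038: Jan 1 Friday, common
2037: Jan 1 Thursday, common
2036: Jan 1 Tuesday, leap
2035: Jan 1 Monday, common
2034: Jan 1 Sunday, common
2033: Jan 1 Saturday, common
2032: Jan 1 Thursday, leap
2031: Jan 1 Wednesday, common
2030: Jan 1 Tuesday, common
2029: Jan 1 Monday, common
2028: Jan 1 Saturday, leap
2027: Jan 1 Friday, common
2026: Jan 1 Thursday, common
2025: Jan 1 Wednesday, common
2024: Jan 1 Monday, leap
2023: Jan 1 Sunday, common
2022: Jan 1 Saturday, common
2021: Jan 1 Friday, common
2020: Jan 1 Wednesday, leap
2019: Jan 1 Tuesday, common
2018: Jan 1 Monday, common
2017: Jan 1 Sunday, common
2016: Jan 1 Friday, leap
2016 matches on both conditions.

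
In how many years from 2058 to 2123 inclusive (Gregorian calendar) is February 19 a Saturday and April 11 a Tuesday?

1

Check each year's weekday for February 19 and April 11:
  2058: Tue/Thu  2059: Wed/Fri  2060: Thu/Sun  2061: Sat/Mon  2062: Sun/Tue  2063: Mon/Wed  2064: Tue/Fri  2065: Thu/Sat  2066: Fri/Sun  2067: Sat/Mon  2068: Sun/Wed  2069: Tue/Thu  2070: Wed/Fri  2071: Thu/Sat  …(38 more)…  2110: Wed/Fri  2111: Thu/Sat  2112: Fri/Mon  2113: Sun/Tue  2114: Mon/Wed  2115: Tue/Thu  2116: Wed/Sat  2117: Fri/Sun  2118: Sat/Mon  2119: Sun/Tue  2120: Mon/Thu  2121: Wed/Fri  2122: Thu/Sat  2123: Fri/Sun
Both conditions hold in: 2084 — 1.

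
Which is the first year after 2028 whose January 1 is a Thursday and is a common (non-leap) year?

2037

Jan 1 advances by 2 weekdays after a leap year and by 1 after a common year.
2028: Jan 1 is Saturday (leap).
2029: Monday
2030: Tuesday
2031: Wednesday
2032: Thursday (leap)
2033: Saturday
2034: Sunday
2035: Monday
2036: Tuesday (leap)
2037: Thursday
2037 begins on a Thursday and is a common year.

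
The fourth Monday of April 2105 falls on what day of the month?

27

April 1, 2105 is a Wednesday, so the first Monday is the 6th.
The fourth Monday is 6 + 21 = 27.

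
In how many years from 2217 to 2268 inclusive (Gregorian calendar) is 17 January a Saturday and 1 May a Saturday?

2

Check each year's weekday for 17 January and 1 May:
  2217: Fri/Thu  2218: Sat/Fri  2219: Sun/Sat  2220: Mon/Mon  2221: Wed/Tue  2222: Thu/Wed  2223: Fri/Thu  2224: Sat/Sat ✓  2225: Mon/Sun  2226: Tue/Mon  2227: Wed/Tue  2228: Thu/Thu  2229: Sat/Fri  2230: Sun/Sat  …(24 more)…  2255: Wed/Tue  2256: Thu/Thu  2257: Sat/Fri  2258: Sun/Sat  2259: Mon/Sun  2260: Tue/Tue  2261: Thu/Wed  2262: Fri/Thu  2263: Sat/Fri  2264: Sun/Sun  2265: Tue/Mon  2266: Wed/Tue  2267: Thu/Wed  2268: Fri/Fri
Both conditions hold in: 2224, 2252 — 2.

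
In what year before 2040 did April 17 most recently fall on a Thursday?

2036

From one year to the next, a fixed date's weekday advances by 1, or by 2 when a Feb 29 lies between the two dates.
2040: April 17 is Tuesday.
2039: Sunday (−2)
2038: Saturday (−1)
2037: Friday (−1)
2036: Thursday (−1)
April 17 falls on a Thursday in 2036.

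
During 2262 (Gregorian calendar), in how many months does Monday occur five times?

A month of length L has five Mondays iff its first Monday is on day ≤ L−28 (so day 1–3 in a 31-day month, 1–2 in a 30-day month, day 1 in a leap February).
Checking each month of 2262: Jan starts Wed (31d); Feb starts Sat (28d); Mar starts Sat (31d) ✓; Apr starts Tue (30d); May starts Thu (31d); Jun starts Sun (30d) ✓; Jul starts Tue (31d); Aug starts Fri (31d); Sep starts Mon (30d) ✓; Oct starts Wed (31d); Nov starts Sat (30d); Dec starts Mon (31d) ✓.
Five-Monday months: March, June, September, December → 4.

4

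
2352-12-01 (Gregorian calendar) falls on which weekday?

Monday

January 1, 2352 is a Tuesday.
December 1 is day 336 of the year, i.e. 335 days after Jan 1.
335 mod 7 = 6, so advance 6 weekdays from Tuesday: Monday.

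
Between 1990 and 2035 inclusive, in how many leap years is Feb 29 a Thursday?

Leap years in 1990–2035: 11 of them.
Feb 29 weekday advances by 5 (mod 7) from one leap year to the next four years later (or differs when a century non-leap intervenes).
Leap-day weekdays: 1992:Sat 1996:Thu✓ 2000:Tue 2004:Sun 2008:Fri 2012:Wed 2016:Mon 2020:Sat 2024:Thu✓ 2028:Tue 2032:Sun
Thursday: 1996, 2024 → 2.

2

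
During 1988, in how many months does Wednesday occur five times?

A month of length L has five Wednesdays iff its first Wednesday is on day ≤ L−28 (so day 1–3 in a 31-day month, 1–2 in a 30-day month, day 1 in a leap February).
Checking each month of 1988: Jan starts Fri (31d); Feb starts Mon (29d); Mar starts Tue (31d) ✓; Apr starts Fri (30d); May starts Sun (31d); Jun starts Wed (30d) ✓; Jul starts Fri (31d); Aug starts Mon (31d) ✓; Sep starts Thu (30d); Oct starts Sat (31d); Nov starts Tue (30d) ✓; Dec starts Thu (31d).
Five-Wednesday months: March, June, August, November → 4.

4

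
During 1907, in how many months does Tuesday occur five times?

A month of length L has five Tuesdays iff its first Tuesday is on day ≤ L−28 (so day 1–3 in a 31-day month, 1–2 in a 30-day month, day 1 in a leap February).
Checking each month of 1907: Jan starts Tue (31d) ✓; Feb starts Fri (28d); Mar starts Fri (31d); Apr starts Mon (30d) ✓; May starts Wed (31d); Jun starts Sat (30d); Jul starts Mon (31d) ✓; Aug starts Thu (31d); Sep starts Sun (30d); Oct starts Tue (31d) ✓; Nov starts Fri (30d); Dec starts Sun (31d) ✓.
Five-Tuesday months: January, April, July, October, December → 5.

5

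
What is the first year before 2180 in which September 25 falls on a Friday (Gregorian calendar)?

From one year to the next, a fixed date's weekday advances by 1, or by 2 when a Feb 29 lies between the two dates.
2180: September 25 is Monday.
2179: Saturday (−2)
2178: Friday (−1)
September 25 falls on a Friday in 2178.

2178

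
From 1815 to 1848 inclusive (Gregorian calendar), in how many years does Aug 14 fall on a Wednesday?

5

Track Aug 14's weekday year by year (advancing +1, or +2 across a Feb 29):
  1815: Mon  1816: Wed (+2) ✓  1817: Thu (+1)  1818: Fri (+1)  1819: Sat (+1)
  1820: Mon (+2)  1821: Tue (+1)  1822: Wed (+1) ✓  1823: Thu (+1)  1824: Sat (+2)
  1825: Sun (+1)  1826: Mon (+1)  1827: Tue (+1)  1828: Thu (+2)  … (6 more years) …
  1835: Fri (+1)  1836: Sun (+2)  1837: Mon (+1)  1838: Tue (+1)  1839: Wed (+1) ✓
  1840: Fri (+2)  1841: Sat (+1)  1842: Sun (+1)  1843: Mon (+1)  1844: Wed (+2) ✓
  1845: Thu (+1)  1846: Fri (+1)  1847: Sat (+1)  1848: Mon (+2)
Wednesday years: 1816, 1822, 1833, 1839, 1844 — 5 in total.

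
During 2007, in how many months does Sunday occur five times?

4

A month of length L has five Sundays iff its first Sunday is on day ≤ L−28 (so day 1–3 in a 31-day month, 1–2 in a 30-day month, day 1 in a leap February).
Checking each month of 2007: Jan starts Mon (31d); Feb starts Thu (28d); Mar starts Thu (31d); Apr starts Sun (30d) ✓; May starts Tue (31d); Jun starts Fri (30d); Jul starts Sun (31d) ✓; Aug starts Wed (31d); Sep starts Sat (30d) ✓; Oct starts Mon (31d); Nov starts Thu (30d); Dec starts Sat (31d) ✓.
Five-Sunday months: April, July, September, December → 4.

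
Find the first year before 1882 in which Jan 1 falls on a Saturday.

1881

Jan 1 advances by 2 weekdays after a leap year and by 1 after a common year.
1882: Jan 1 is Sunday.
1881: Saturday
1881 begins on a Saturday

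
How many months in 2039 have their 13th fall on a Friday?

1

Check the 13th of each month of 2039: Jan 13: Thu, Feb 13: Sun, Mar 13: Sun, Apr 13: Wed, May 13: Fri, Jun 13: Mon, Jul 13: Wed, Aug 13: Sat, Sep 13: Tue, Oct 13: Thu, Nov 13: Sun, Dec 13: Tue.
Friday occurs in May — 1 month.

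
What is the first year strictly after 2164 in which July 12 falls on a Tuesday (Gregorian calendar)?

From one year to the next, a fixed date's weekday advances by 1, or by 2 when a Feb 29 lies between the two dates.
2164: July 12 is Thursday.
2165: Friday (+1)
2166: Saturday (+1)
2167: Sunday (+1)
2168: Tuesday (+2)
July 12 falls on a Tuesday in 2168.

2168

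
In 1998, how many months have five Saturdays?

A month of length L has five Saturdays iff its first Saturday is on day ≤ L−28 (so day 1–3 in a 31-day month, 1–2 in a 30-day month, day 1 in a leap February).
Checking each month of 1998: Jan starts Thu (31d) ✓; Feb starts Sun (28d); Mar starts Sun (31d); Apr starts Wed (30d); May starts Fri (31d) ✓; Jun starts Mon (30d); Jul starts Wed (31d); Aug starts Sat (31d) ✓; Sep starts Tue (30d); Oct starts Thu (31d) ✓; Nov starts Sun (30d); Dec starts Tue (31d).
Five-Saturday months: January, May, August, October → 4.

4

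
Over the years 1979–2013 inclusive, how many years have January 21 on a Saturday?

Track January 21's weekday year by year (advancing +1, or +2 across a Feb 29):
  1979: Sun  1980: Mon (+1)  1981: Wed (+2)  1982: Thu (+1)  1983: Fri (+1)
  1984: Sat (+1) ✓  1985: Mon (+2)  1986: Tue (+1)  1987: Wed (+1)  1988: Thu (+1)
  1989: Sat (+2) ✓  1990: Sun (+1)  1991: Mon (+1)  1992: Tue (+1)  … (7 more years) …
  2000: Fri (+1)  2001: Sun (+2)  2002: Mon (+1)  2003: Tue (+1)  2004: Wed (+1)
  2005: Fri (+2)  2006: Sat (+1) ✓  2007: Sun (+1)  2008: Mon (+1)  2009: Wed (+2)
  2010: Thu (+1)  2011: Fri (+1)  2012: Sat (+1) ✓  2013: Mon (+2)
Saturday years: 1984, 1989, 1995, 2006, 2012 — 5 in total.

5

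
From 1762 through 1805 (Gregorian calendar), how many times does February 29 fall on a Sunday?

Leap years in 1762–1805: 10 of them.
Feb 29 weekday advances by 5 (mod 7) from one leap year to the next four years later (or differs when a century non-leap intervenes).
Leap-day weekdays: 1764:Wed 1768:Mon 1772:Sat 1776:Thu 1780:Tue 1784:Sun✓ 1788:Fri 1792:Wed 1796:Mon 1804:Wed
Sunday: 1784 → 1.

1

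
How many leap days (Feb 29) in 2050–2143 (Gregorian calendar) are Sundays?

Leap years in 2050–2143: 22 of them.
Feb 29 weekday advances by 5 (mod 7) from one leap year to the next four years later (or differs when a century non-leap intervenes).
Leap-day weekdays: 2052:Thu 2056:Tue 2060:Sun✓ 2064:Fri 2068:Wed 2072:Mon 2076:Sat 2080:Thu 2084:Tue 2088:Sun✓ 2092:Fri 2096:Wed 2104:Fri 2108:Wed 2112:Mon 2116:Sat 2120:Thu 2124:Tue 2128:Sun✓ 2132:Fri 2136:Wed 2140:Mon
Sunday: 2060, 2088, 2128 → 3.

3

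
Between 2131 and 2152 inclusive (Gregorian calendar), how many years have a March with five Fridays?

9

March has 31 days; it has five Fridays when Friday falls among the first (month-length − 28) days — i.e. when March 1 is one of Friday/Thursday/Wednesday.
March 1 by year: 2131:Thu✓ 2132:Sat 2133:Sun 2134:Mon 2135:Tue 2136:Thu✓ 2137:Fri✓ 2138:Sat 2139:Sun 2140:Tue 2141:Wed✓ 2142:Thu✓ 2143:Fri✓ 2144:Sun 2145:Mon 2146:Tue 2147:Wed✓ 2148:Fri✓ 2149:Sat 2150:Sun 2151:Mon 2152:Wed✓
Years with five Fridays: 2131, 2136, 2137, 2141, 2142, 2143, 2147, 2148, 2152 → 9.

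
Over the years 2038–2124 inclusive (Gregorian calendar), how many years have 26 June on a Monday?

12

Track 26 June's weekday year by year (advancing +1, or +2 across a Feb 29):
  2038: Sat  2039: Sun (+1)  2040: Tue (+2)  2041: Wed (+1)  2042: Thu (+1)
  2043: Fri (+1)  2044: Sun (+2)  2045: Mon (+1) ✓  2046: Tue (+1)  2047: Wed (+1)
  2048: Fri (+2)  2049: Sat (+1)  2050: Sun (+1)  2051: Mon (+1) ✓  … (59 more years) …
  2111: Fri (+1)  2112: Sun (+2)  2113: Mon (+1) ✓  2114: Tue (+1)  2115: Wed (+1)
  2116: Fri (+2)  2117: Sat (+1)  2118: Sun (+1)  2119: Mon (+1) ✓  2120: Wed (+2)
  2121: Thu (+1)  2122: Fri (+1)  2123: Sat (+1)  2124: Mon (+2) ✓
Monday years: 2045, 2051, 2056, 2062, 2073, 2079, 2084, 2090, 2102, 2113, 2119, 2124 — 12 in total.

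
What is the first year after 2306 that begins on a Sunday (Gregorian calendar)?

2311

Jan 1 advances by 2 weekdays after a leap year and by 1 after a common year.
2306: Jan 1 is Monday.
2307: Tuesday
2308: Wednesday (leap)
2309: Friday
2310: Saturday
2311: Sunday
2311 begins on a Sunday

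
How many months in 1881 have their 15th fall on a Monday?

Check the 15th of each month of 1881: Jan 15: Sat, Feb 15: Tue, Mar 15: Tue, Apr 15: Fri, May 15: Sun, Jun 15: Wed, Jul 15: Fri, Aug 15: Mon, Sep 15: Thu, Oct 15: Sat, Nov 15: Tue, Dec 15: Thu.
Monday occurs in August — 1 month.

1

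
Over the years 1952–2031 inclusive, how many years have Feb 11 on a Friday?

Track Feb 11's weekday year by year (advancing +1, or +2 across a Feb 29):
  1952: Mon  1953: Wed (+2)  1954: Thu (+1)  1955: Fri (+1) ✓  1956: Sat (+1)
  1957: Mon (+2)  1958: Tue (+1)  1959: Wed (+1)  1960: Thu (+1)  1961: Sat (+2)
  1962: Sun (+1)  1963: Mon (+1)  1964: Tue (+1)  1965: Thu (+2)  … (52 more years) …
  2018: Sun (+1)  2019: Mon (+1)  2020: Tue (+1)  2021: Thu (+2)  2022: Fri (+1) ✓
  2023: Sat (+1)  2024: Sun (+1)  2025: Tue (+2)  2026: Wed (+1)  2027: Thu (+1)
  2028: Fri (+1) ✓  2029: Sun (+2)  2030: Mon (+1)  2031: Tue (+1)
Friday years: 1955, 1966, 1972, 1977, 1983, 1994, 2000, 2005, 2011, 2022, 2028 — 11 in total.

11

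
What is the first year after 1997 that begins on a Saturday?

Jan 1 advances by 2 weekdays after a leap year and by 1 after a common year.
1997: Jan 1 is Wednesday.
1998: Thursday
1999: Friday
2000: Saturday (leap)
2000 begins on a Saturday

2000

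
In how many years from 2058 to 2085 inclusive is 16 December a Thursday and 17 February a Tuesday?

Check each year's weekday for 16 December and 17 February:
  2058: Mon/Sun  2059: Tue/Mon  2060: Thu/Tue ✓  2061: Fri/Thu  2062: Sat/Fri  2063: Sun/Sat  2064: Tue/Sun  2065: Wed/Tue  2066: Thu/Wed  2067: Fri/Thu  2068: Sun/Fri  2069: Mon/Sun  2070: Tue/Mon  2071: Wed/Tue  2072: Fri/Wed  2073: Sat/Fri  2074: Sun/Sat  2075: Mon/Sun  2076: Wed/Mon  2077: Thu/Wed  2078: Fri/Thu  2079: Sat/Fri  2080: Mon/Sat  2081: Tue/Mon  2082: Wed/Tue  2083: Thu/Wed  2084: Sat/Thu  2085: Sun/Sat
Both conditions hold in: 2060 — 1.

1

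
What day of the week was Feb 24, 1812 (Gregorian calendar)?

Monday

January 1, 1812 is a Wednesday.
February 24 is day 55 of the year, i.e. 54 days after Jan 1.
54 mod 7 = 5, so advance 5 weekdays from Wednesday: Monday.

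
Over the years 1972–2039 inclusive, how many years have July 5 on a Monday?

Track July 5's weekday year by year (advancing +1, or +2 across a Feb 29):
  1972: Wed  1973: Thu (+1)  1974: Fri (+1)  1975: Sat (+1)  1976: Mon (+2) ✓
  1977: Tue (+1)  1978: Wed (+1)  1979: Thu (+1)  1980: Sat (+2)  1981: Sun (+1)
  1982: Mon (+1) ✓  1983: Tue (+1)  1984: Thu (+2)  1985: Fri (+1)  … (40 more years) …
  2026: Sun (+1)  2027: Mon (+1) ✓  2028: Wed (+2)  2029: Thu (+1)  2030: Fri (+1)
  2031: Sat (+1)  2032: Mon (+2) ✓  2033: Tue (+1)  2034: Wed (+1)  2035: Thu (+1)
  2036: Sat (+2)  2037: Sun (+1)  2038: Mon (+1) ✓  2039: Tue (+1)
Monday years: 1976, 1982, 1993, 1999, 2004, 2010, 2021, 2027, 2032, 2038 — 10 in total.

10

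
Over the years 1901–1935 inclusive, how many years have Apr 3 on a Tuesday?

Track Apr 3's weekday year by year (advancing +1, or +2 across a Feb 29):
  1901: Wed  1902: Thu (+1)  1903: Fri (+1)  1904: Sun (+2)  1905: Mon (+1)
  1906: Tue (+1) ✓  1907: Wed (+1)  1908: Fri (+2)  1909: Sat (+1)  1910: Sun (+1)
  1911: Mon (+1)  1912: Wed (+2)  1913: Thu (+1)  1914: Fri (+1)  … (7 more years) …
  1922: Mon (+1)  1923: Tue (+1) ✓  1924: Thu (+2)  1925: Fri (+1)  1926: Sat (+1)
  1927: Sun (+1)  1928: Tue (+2) ✓  1929: Wed (+1)  1930: Thu (+1)  1931: Fri (+1)
  1932: Sun (+2)  1933: Mon (+1)  1934: Tue (+1) ✓  1935: Wed (+1)
Tuesday years: 1906, 1917, 1923, 1928, 1934 — 5 in total.

5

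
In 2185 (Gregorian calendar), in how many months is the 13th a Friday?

1

Check the 13th of each month of 2185: Jan 13: Thu, Feb 13: Sun, Mar 13: Sun, Apr 13: Wed, May 13: Fri, Jun 13: Mon, Jul 13: Wed, Aug 13: Sat, Sep 13: Tue, Oct 13: Thu, Nov 13: Sun, Dec 13: Tue.
Friday occurs in May — 1 month.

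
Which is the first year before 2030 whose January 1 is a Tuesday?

2019

Jan 1 advances by 2 weekdays after a leap year and by 1 after a common year.
2030: Jan 1 is Tuesday.
2029: Monday
2028: Saturday (leap)
2027: Friday
2026: Thursday
2025: Wednesday
2024: Monday (leap)
2023: Sunday
2022: Saturday
2021: Friday
2020: Wednesday (leap)
2019: Tuesday
2019 begins on a Tuesday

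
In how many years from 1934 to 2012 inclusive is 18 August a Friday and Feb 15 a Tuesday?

3

Check each year's weekday for 18 August and Feb 15:
  1934: Sat/Thu  1935: Sun/Fri  1936: Tue/Sat  1937: Wed/Mon  1938: Thu/Tue  1939: Fri/Wed  1940: Sun/Thu  1941: Mon/Sat  1942: Tue/Sun  1943: Wed/Mon  1944: Fri/Tue ✓  1945: Sat/Thu  1946: Sun/Fri  1947: Mon/Sat  …(51 more)…  1999: Wed/Mon  2000: Fri/Tue ✓  2001: Sat/Thu  2002: Sun/Fri  2003: Mon/Sat  2004: Wed/Sun  2005: Thu/Tue  2006: Fri/Wed  2007: Sat/Thu  2008: Mon/Fri  2009: Tue/Sun  2010: Wed/Mon  2011: Thu/Tue  2012: Sat/Wed
Both conditions hold in: 1944, 1972, 2000 — 3.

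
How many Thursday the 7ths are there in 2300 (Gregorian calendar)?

1

Check the 7th of each month of 2300: Jan 7: Sun, Feb 7: Wed, Mar 7: Wed, Apr 7: Sat, May 7: Mon, Jun 7: Thu, Jul 7: Sat, Aug 7: Tue, Sep 7: Fri, Oct 7: Sun, Nov 7: Wed, Dec 7: Fri.
Thursday occurs in June — 1 month.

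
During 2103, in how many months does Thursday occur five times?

A month of length L has five Thursdays iff its first Thursday is on day ≤ L−28 (so day 1–3 in a 31-day month, 1–2 in a 30-day month, day 1 in a leap February).
Checking each month of 2103: Jan starts Mon (31d); Feb starts Thu (28d); Mar starts Thu (31d) ✓; Apr starts Sun (30d); May starts Tue (31d) ✓; Jun starts Fri (30d); Jul starts Sun (31d); Aug starts Wed (31d) ✓; Sep starts Sat (30d); Oct starts Mon (31d); Nov starts Thu (30d) ✓; Dec starts Sat (31d).
Five-Thursday months: March, May, August, November → 4.

4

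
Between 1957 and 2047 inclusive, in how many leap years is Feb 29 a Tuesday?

Leap years in 1957–2047: 22 of them.
Feb 29 weekday advances by 5 (mod 7) from one leap year to the next four years later (or differs when a century non-leap intervenes).
Leap-day weekdays: 1960:Mon 1964:Sat 1968:Thu 1972:Tue✓ 1976:Sun 1980:Fri 1984:Wed 1988:Mon 1992:Sat 1996:Thu 2000:Tue✓ 2004:Sun 2008:Fri 2012:Wed 2016:Mon 2020:Sat 2024:Thu 2028:Tue✓ 2032:Sun 2036:Fri 2040:Wed 2044:Mon
Tuesday: 1972, 2000, 2028 → 3.

3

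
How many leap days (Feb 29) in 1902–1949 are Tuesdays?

Leap years in 1902–1949: 12 of them.
Feb 29 weekday advances by 5 (mod 7) from one leap year to the next four years later (or differs when a century non-leap intervenes).
Leap-day weekdays: 1904:Mon 1908:Sat 1912:Thu 1916:Tue✓ 1920:Sun 1924:Fri 1928:Wed 1932:Mon 1936:Sat 1940:Thu 1944:Tue✓ 1948:Sun
Tuesday: 1916, 1944 → 2.

2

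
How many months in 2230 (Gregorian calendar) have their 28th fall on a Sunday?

Check the 28th of each month of 2230: Jan 28: Thu, Feb 28: Sun, Mar 28: Sun, Apr 28: Wed, May 28: Fri, Jun 28: Mon, Jul 28: Wed, Aug 28: Sat, Sep 28: Tue, Oct 28: Thu, Nov 28: Sun, Dec 28: Tue.
Sunday occurs in February, March, November — 3 months.

3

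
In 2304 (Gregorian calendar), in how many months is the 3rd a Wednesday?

Check the 3rd of each month of 2304: Jan 3: Sun, Feb 3: Wed, Mar 3: Thu, Apr 3: Sun, May 3: Tue, Jun 3: Fri, Jul 3: Sun, Aug 3: Wed, Sep 3: Sat, Oct 3: Mon, Nov 3: Thu, Dec 3: Sat.
Wednesday occurs in February, August — 2 months.

2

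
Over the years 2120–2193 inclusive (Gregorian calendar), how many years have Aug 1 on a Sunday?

11

Track Aug 1's weekday year by year (advancing +1, or +2 across a Feb 29):
  2120: Thu  2121: Fri (+1)  2122: Sat (+1)  2123: Sun (+1) ✓  2124: Tue (+2)
  2125: Wed (+1)  2126: Thu (+1)  2127: Fri (+1)  2128: Sun (+2) ✓  2129: Mon (+1)
  2130: Tue (+1)  2131: Wed (+1)  2132: Fri (+2)  2133: Sat (+1)  … (46 more years) …
  2180: Tue (+2)  2181: Wed (+1)  2182: Thu (+1)  2183: Fri (+1)  2184: Sun (+2) ✓
  2185: Mon (+1)  2186: Tue (+1)  2187: Wed (+1)  2188: Fri (+2)  2189: Sat (+1)
  2190: Sun (+1) ✓  2191: Mon (+1)  2192: Wed (+2)  2193: Thu (+1)
Sunday years: 2123, 2128, 2134, 2145, 2151, 2156, 2162, 2173, 2179, 2184, 2190 — 11 in total.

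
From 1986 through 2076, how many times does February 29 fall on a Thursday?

3

Leap years in 1986–2076: 23 of them.
Feb 29 weekday advances by 5 (mod 7) from one leap year to the next four years later (or differs when a century non-leap intervenes).
Leap-day weekdays: 1988:Mon 1992:Sat 1996:Thu✓ 2000:Tue 2004:Sun 2008:Fri 2012:Wed 2016:Mon 2020:Sat 2024:Thu✓ 2028:Tue 2032:Sun 2036:Fri 2040:Wed 2044:Mon 2048:Sat 2052:Thu✓ 2056:Tue 2060:Sun 2064:Fri 2068:Wed 2072:Mon 2076:Sat
Thursday: 1996, 2024, 2052 → 3.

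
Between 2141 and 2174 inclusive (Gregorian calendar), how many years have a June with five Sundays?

June has 30 days; it has five Sundays when Sunday falls among the first (month-length − 28) days — i.e. when June 1 is one of Sunday/Saturday.
June 1 by year: 2141:Thu 2142:Fri 2143:Sat✓ 2144:Mon 2145:Tue 2146:Wed 2147:Thu 2148:Sat✓ 2149:Sun✓ 2150:Mon 2151:Tue 2152:Thu 2153:Fri 2154:Sat✓ 2155:Sun✓ …(4 more)… 2160:Sun✓ 2161:Mon 2162:Tue 2163:Wed 2164:Fri 2165:Sat✓ 2166:Sun✓ 2167:Mon 2168:Wed 2169:Thu 2170:Fri 2171:Sat✓ 2172:Mon 2173:Tue 2174:Wed
Years with five Sundays: 2143, 2148, 2149, 2154, 2155, 2160, 2165, 2166, 2171 → 9.

9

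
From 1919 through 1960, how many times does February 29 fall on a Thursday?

1

Leap years in 1919–1960: 11 of them.
Feb 29 weekday advances by 5 (mod 7) from one leap year to the next four years later (or differs when a century non-leap intervenes).
Leap-day weekdays: 1920:Sun 1924:Fri 1928:Wed 1932:Mon 1936:Sat 1940:Thu✓ 1944:Tue 1948:Sun 1952:Fri 1956:Wed 1960:Mon
Thursday: 1940 → 1.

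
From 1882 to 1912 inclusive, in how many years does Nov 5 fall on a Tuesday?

Track Nov 5's weekday year by year (advancing +1, or +2 across a Feb 29):
  1882: Sun  1883: Mon (+1)  1884: Wed (+2)  1885: Thu (+1)  1886: Fri (+1)
  1887: Sat (+1)  1888: Mon (+2)  1889: Tue (+1) ✓  1890: Wed (+1)  1891: Thu (+1)
  1892: Sat (+2)  1893: Sun (+1)  1894: Mon (+1)  1895: Tue (+1) ✓  … (3 more years) …
  1899: Sun (+1)  1900: Mon (+1)  1901: Tue (+1) ✓  1902: Wed (+1)  1903: Thu (+1)
  1904: Sat (+2)  1905: Sun (+1)  1906: Mon (+1)  1907: Tue (+1) ✓  1908: Thu (+2)
  1909: Fri (+1)  1910: Sat (+1)  1911: Sun (+1)  1912: Tue (+2) ✓
Tuesday years: 1889, 1895, 1901, 1907, 1912 — 5 in total.

5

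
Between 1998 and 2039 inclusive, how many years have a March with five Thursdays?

18

March has 31 days; it has five Thursdays when Thursday falls among the first (month-length − 28) days — i.e. when March 1 is one of Thursday/Wednesday/Tuesday.
March 1 by year: 1998:Sun 1999:Mon 2000:Wed✓ 2001:Thu✓ 2002:Fri 2003:Sat 2004:Mon 2005:Tue✓ 2006:Wed✓ 2007:Thu✓ 2008:Sat 2009:Sun 2010:Mon 2011:Tue✓ 2012:Thu✓ …(12 more)… 2025:Sat 2026:Sun 2027:Mon 2028:Wed✓ 2029:Thu✓ 2030:Fri 2031:Sat 2032:Mon 2033:Tue✓ 2034:Wed✓ 2035:Thu✓ 2036:Sat 2037:Sun 2038:Mon 2039:Tue✓
Years with five Thursdays: 2000, 2001, 2005, 2006, 2007, 2011, 2012, 2016, 2017, 2018, 2022, 2023, 2028, 2029, 2033, 2034, 2035, 2039 → 18.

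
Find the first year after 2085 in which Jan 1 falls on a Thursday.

Jan 1 advances by 2 weekdays after a leap year and by 1 after a common year.
2085: Jan 1 is Monday.
2086: Tuesday
2087: Wednesday
2088: Thursday (leap)
2088 begins on a Thursday

2088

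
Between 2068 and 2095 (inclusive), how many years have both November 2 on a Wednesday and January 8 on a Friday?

1

Check each year's weekday for November 2 and January 8:
  2068: Fri/Sun  2069: Sat/Tue  2070: Sun/Wed  2071: Mon/Thu  2072: Wed/Fri ✓  2073: Thu/Sun  2074: Fri/Mon  2075: Sat/Tue  2076: Mon/Wed  2077: Tue/Fri  2078: Wed/Sat  2079: Thu/Sun  2080: Sat/Mon  2081: Sun/Wed  2082: Mon/Thu  2083: Tue/Fri  2084: Thu/Sat  2085: Fri/Mon  2086: Sat/Tue  2087: Sun/Wed  2088: Tue/Thu  2089: Wed/Sat  2090: Thu/Sun  2091: Fri/Mon  2092: Sun/Tue  2093: Mon/Thu  2094: Tue/Fri  2095: Wed/Sat
Both conditions hold in: 2072 — 1.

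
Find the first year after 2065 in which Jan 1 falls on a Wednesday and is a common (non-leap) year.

Jan 1 advances by 2 weekdays after a leap year and by 1 after a common year.
2065: Jan 1 is Thursday.
2066: Friday
2067: Saturday
2068: Sunday (leap)
2069: Tuesday
2070: Wednesday
2070 begins on a Wednesday and is a common year.

2070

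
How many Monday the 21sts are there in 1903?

2

Check the 21st of each month of 1903: Jan 21: Wed, Feb 21: Sat, Mar 21: Sat, Apr 21: Tue, May 21: Thu, Jun 21: Sun, Jul 21: Tue, Aug 21: Fri, Sep 21: Mon, Oct 21: Wed, Nov 21: Sat, Dec 21: Mon.
Monday occurs in September, December — 2 months.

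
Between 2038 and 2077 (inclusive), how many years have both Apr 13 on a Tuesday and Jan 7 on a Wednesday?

1

Check each year's weekday for Apr 13 and Jan 7:
  2038: Tue/Thu  2039: Wed/Fri  2040: Fri/Sat  2041: Sat/Mon  2042: Sun/Tue  2043: Mon/Wed  2044: Wed/Thu  2045: Thu/Sat  2046: Fri/Sun  2047: Sat/Mon  2048: Mon/Tue  2049: Tue/Thu  2050: Wed/Fri  2051: Thu/Sat  …(12 more)…  2064: Sun/Mon  2065: Mon/Wed  2066: Tue/Thu  2067: Wed/Fri  2068: Fri/Sat  2069: Sat/Mon  2070: Sun/Tue  2071: Mon/Wed  2072: Wed/Thu  2073: Thu/Sat  2074: Fri/Sun  2075: Sat/Mon  2076: Mon/Tue  2077: Tue/Thu
Both conditions hold in: 2060 — 1.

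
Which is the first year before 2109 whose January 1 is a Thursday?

Jan 1 advances by 2 weekdays after a leap year and by 1 after a common year.
2109: Jan 1 is Tuesday.
2108: Sunday (leap)
2107: Saturday
2106: Friday
2105: Thursday
2105 begins on a Thursday

2105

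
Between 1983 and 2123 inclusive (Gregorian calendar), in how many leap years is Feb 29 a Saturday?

5

Leap years in 1983–2123: 34 of them.
Feb 29 weekday advances by 5 (mod 7) from one leap year to the next four years later (or differs when a century non-leap intervenes).
Leap-day weekdays: 1984:Wed 1988:Mon 1992:Sat✓ 1996:Thu 2000:Tue 2004:Sun 2008:Fri 2012:Wed 2016:Mon 2020:Sat✓ 2024:Thu 2028:Tue 2032:Sun …(8 more)… 2068:Wed 2072:Mon 2076:Sat✓ 2080:Thu 2084:Tue 2088:Sun 2092:Fri 2096:Wed 2104:Fri 2108:Wed 2112:Mon 2116:Sat✓ 2120:Thu
Saturday: 1992, 2020, 2048, 2076, 2116 → 5.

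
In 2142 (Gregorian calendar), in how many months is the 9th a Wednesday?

Check the 9th of each month of 2142: Jan 9: Tue, Feb 9: Fri, Mar 9: Fri, Apr 9: Mon, May 9: Wed, Jun 9: Sat, Jul 9: Mon, Aug 9: Thu, Sep 9: Sun, Oct 9: Tue, Nov 9: Fri, Dec 9: Sun.
Wednesday occurs in May — 1 month.

1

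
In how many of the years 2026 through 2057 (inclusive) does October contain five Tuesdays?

14

October has 31 days; it has five Tuesdays when Tuesday falls among the first (month-length − 28) days — i.e. when October 1 is one of Tuesday/Monday/Sunday.
October 1 by year: 2026:Thu 2027:Fri 2028:Sun✓ 2029:Mon✓ 2030:Tue✓ 2031:Wed 2032:Fri 2033:Sat 2034:Sun✓ 2035:Mon✓ 2036:Wed 2037:Thu 2038:Fri 2039:Sat 2040:Mon✓ 2041:Tue✓ 2042:Wed 2043:Thu 2044:Sat 2045:Sun✓ 2046:Mon✓ 2047:Tue✓ 2048:Thu 2049:Fri 2050:Sat 2051:Sun✓ 2052:Tue✓ 2053:Wed 2054:Thu 2055:Fri 2056:Sun✓ 2057:Mon✓
Years with five Tuesdays: 2028, 2029, 2030, 2034, 2035, 2040, 2041, 2045, 2046, 2047, 2051, 2052, 2056, 2057 → 14.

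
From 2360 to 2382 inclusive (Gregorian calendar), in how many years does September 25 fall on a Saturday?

4

Track September 25's weekday year by year (advancing +1, or +2 across a Feb 29):
  2360: Sun  2361: Mon (+1)  2362: Tue (+1)  2363: Wed (+1)  2364: Fri (+2)
  2365: Sat (+1) ✓  2366: Sun (+1)  2367: Mon (+1)  2368: Wed (+2)  2369: Thu (+1)
  2370: Fri (+1)  2371: Sat (+1) ✓  2372: Mon (+2)  2373: Tue (+1)  2374: Wed (+1)
  2375: Thu (+1)  2376: Sat (+2) ✓  2377: Sun (+1)  2378: Mon (+1)  2379: Tue (+1)
  2380: Thu (+2)  2381: Fri (+1)  2382: Sat (+1) ✓
Saturday years: 2365, 2371, 2376, 2382 — 4 in total.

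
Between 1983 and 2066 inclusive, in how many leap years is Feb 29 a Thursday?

3

Leap years in 1983–2066: 21 of them.
Feb 29 weekday advances by 5 (mod 7) from one leap year to the next four years later (or differs when a century non-leap intervenes).
Leap-day weekdays: 1984:Wed 1988:Mon 1992:Sat 1996:Thu✓ 2000:Tue 2004:Sun 2008:Fri 2012:Wed 2016:Mon 2020:Sat 2024:Thu✓ 2028:Tue 2032:Sun 2036:Fri 2040:Wed 2044:Mon 2048:Sat 2052:Thu✓ 2056:Tue 2060:Sun 2064:Fri
Thursday: 1996, 2024, 2052 → 3.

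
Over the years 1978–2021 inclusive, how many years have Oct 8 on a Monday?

7

Track Oct 8's weekday year by year (advancing +1, or +2 across a Feb 29):
  1978: Sun  1979: Mon (+1) ✓  1980: Wed (+2)  1981: Thu (+1)  1982: Fri (+1)
  1983: Sat (+1)  1984: Mon (+2) ✓  1985: Tue (+1)  1986: Wed (+1)  1987: Thu (+1)
  1988: Sat (+2)  1989: Sun (+1)  1990: Mon (+1) ✓  1991: Tue (+1)  … (16 more years) …
  2008: Wed (+2)  2009: Thu (+1)  2010: Fri (+1)  2011: Sat (+1)  2012: Mon (+2) ✓
  2013: Tue (+1)  2014: Wed (+1)  2015: Thu (+1)  2016: Sat (+2)  2017: Sun (+1)
  2018: Mon (+1) ✓  2019: Tue (+1)  2020: Thu (+2)  2021: Fri (+1)
Monday years: 1979, 1984, 1990, 2001, 2007, 2012, 2018 — 7 in total.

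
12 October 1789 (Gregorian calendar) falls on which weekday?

Monday

January 1, 1789 is a Thursday.
October 12 is day 285 of the year, i.e. 284 days after Jan 1.
284 mod 7 = 4, so advance 4 weekdays from Thursday: Monday.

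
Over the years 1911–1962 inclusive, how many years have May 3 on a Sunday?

7

Track May 3's weekday year by year (advancing +1, or +2 across a Feb 29):
  1911: Wed  1912: Fri (+2)  1913: Sat (+1)  1914: Sun (+1) ✓  1915: Mon (+1)
  1916: Wed (+2)  1917: Thu (+1)  1918: Fri (+1)  1919: Sat (+1)  1920: Mon (+2)
  1921: Tue (+1)  1922: Wed (+1)  1923: Thu (+1)  1924: Sat (+2)  … (24 more years) …
  1949: Tue (+1)  1950: Wed (+1)  1951: Thu (+1)  1952: Sat (+2)  1953: Sun (+1) ✓
  1954: Mon (+1)  1955: Tue (+1)  1956: Thu (+2)  1957: Fri (+1)  1958: Sat (+1)
  1959: Sun (+1) ✓  1960: Tue (+2)  1961: Wed (+1)  1962: Thu (+1)
Sunday years: 1914, 1925, 1931, 1936, 1942, 1953, 1959 — 7 in total.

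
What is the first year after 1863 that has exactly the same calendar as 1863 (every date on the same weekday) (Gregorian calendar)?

Two years share a calendar iff Jan 1 falls on the same weekday and both are leap or both are common. 1863: Jan 1 is Thursday, common year.
1864: Jan 1 Friday, leap
1865: Jan 1 Sunday, common
1866: Jan 1 Monday, common
1867: Jan 1 Tuesday, common
1868: Jan 1 Wednesday, leap
1869: Jan 1 Friday, common
1870: Jan 1 Saturday, common
1871: Jan 1 Sunday, common
1872: Jan 1 Monday, leap
1873: Jan 1 Wednesday, common
1874: Jan 1 Thursday, common
1874 matches on both conditions.

1874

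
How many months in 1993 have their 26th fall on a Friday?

Check the 26th of each month of 1993: Jan 26: Tue, Feb 26: Fri, Mar 26: Fri, Apr 26: Mon, May 26: Wed, Jun 26: Sat, Jul 26: Mon, Aug 26: Thu, Sep 26: Sun, Oct 26: Tue, Nov 26: Fri, Dec 26: Sun.
Friday occurs in February, March, November — 3 months.

3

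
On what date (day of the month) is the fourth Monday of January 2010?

January 1, 2010 is a Friday, so the first Monday is the 4th.
The fourth Monday is 4 + 21 = 25.

25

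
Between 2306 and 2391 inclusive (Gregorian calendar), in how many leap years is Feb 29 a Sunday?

3

Leap years in 2306–2391: 21 of them.
Feb 29 weekday advances by 5 (mod 7) from one leap year to the next four years later (or differs when a century non-leap intervenes).
Leap-day weekdays: 2308:Sat 2312:Thu 2316:Tue 2320:Sun✓ 2324:Fri 2328:Wed 2332:Mon 2336:Sat 2340:Thu 2344:Tue 2348:Sun✓ 2352:Fri 2356:Wed 2360:Mon 2364:Sat 2368:Thu 2372:Tue 2376:Sun✓ 2380:Fri 2384:Wed 2388:Mon
Sunday: 2320, 2348, 2376 → 3.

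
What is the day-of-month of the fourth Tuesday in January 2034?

24

January 1, 2034 is a Sunday, so the first Tuesday is the 3rd.
The fourth Tuesday is 3 + 21 = 24.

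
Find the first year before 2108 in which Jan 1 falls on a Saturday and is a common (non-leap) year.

2107

Jan 1 advances by 2 weekdays after a leap year and by 1 after a common year.
2108: Jan 1 is Sunday (leap).
2107: Saturday
2107 begins on a Saturday and is a common year.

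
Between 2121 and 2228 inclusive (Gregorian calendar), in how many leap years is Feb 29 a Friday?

4

Leap years in 2121–2228: 26 of them.
Feb 29 weekday advances by 5 (mod 7) from one leap year to the next four years later (or differs when a century non-leap intervenes).
Leap-day weekdays: 2124:Tue 2128:Sun 2132:Fri✓ 2136:Wed 2140:Mon 2144:Sat 2148:Thu 2152:Tue 2156:Sun 2160:Fri✓ 2164:Wed 2168:Mon 2172:Sat 2176:Thu 2180:Tue 2184:Sun 2188:Fri✓ 2192:Wed 2196:Mon 2204:Wed 2208:Mon 2212:Sat 2216:Thu 2220:Tue 2224:Sun 2228:Fri✓
Friday: 2132, 2160, 2188, 2228 → 4.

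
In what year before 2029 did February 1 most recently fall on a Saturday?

From one year to the next, a fixed date's weekday advances by 1, or by 2 when a Feb 29 lies between the two dates.
2029: February 1 is Thursday.
2028: Tuesday (−2)
2027: Monday (−1)
2026: Sunday (−1)
2025: Saturday (−1)
February 1 falls on a Saturday in 2025.

2025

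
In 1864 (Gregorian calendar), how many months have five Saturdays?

A month of length L has five Saturdays iff its first Saturday is on day ≤ L−28 (so day 1–3 in a 31-day month, 1–2 in a 30-day month, day 1 in a leap February).
Checking each month of 1864: Jan starts Fri (31d) ✓; Feb starts Mon (29d); Mar starts Tue (31d); Apr starts Fri (30d) ✓; May starts Sun (31d); Jun starts Wed (30d); Jul starts Fri (31d) ✓; Aug starts Mon (31d); Sep starts Thu (30d); Oct starts Sat (31d) ✓; Nov starts Tue (30d); Dec starts Thu (31d) ✓.
Five-Saturday months: January, April, July, October, December → 5.

5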